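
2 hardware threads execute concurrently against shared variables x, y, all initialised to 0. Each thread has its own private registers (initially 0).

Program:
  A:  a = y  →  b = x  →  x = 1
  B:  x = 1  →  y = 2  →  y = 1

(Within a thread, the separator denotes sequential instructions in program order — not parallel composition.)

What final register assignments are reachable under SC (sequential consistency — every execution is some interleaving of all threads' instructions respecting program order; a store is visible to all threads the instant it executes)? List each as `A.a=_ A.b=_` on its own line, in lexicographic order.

outcome vector order: (A.a,A.b)
|SC outcomes| = 4

A.a=0 A.b=0
A.a=0 A.b=1
A.a=1 A.b=1
A.a=2 A.b=1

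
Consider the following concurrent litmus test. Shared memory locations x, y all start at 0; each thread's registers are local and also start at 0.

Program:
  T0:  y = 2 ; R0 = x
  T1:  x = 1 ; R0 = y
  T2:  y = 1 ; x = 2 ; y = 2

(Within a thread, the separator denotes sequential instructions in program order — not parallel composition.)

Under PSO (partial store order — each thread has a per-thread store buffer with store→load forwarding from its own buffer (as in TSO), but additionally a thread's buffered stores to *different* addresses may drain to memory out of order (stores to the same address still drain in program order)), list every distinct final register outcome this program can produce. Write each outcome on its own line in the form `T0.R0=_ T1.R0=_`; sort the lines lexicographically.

T0.R0=0 T1.R0=0
T0.R0=0 T1.R0=1
T0.R0=0 T1.R0=2
T0.R0=1 T1.R0=0
T0.R0=1 T1.R0=1
T0.R0=1 T1.R0=2
T0.R0=2 T1.R0=0
T0.R0=2 T1.R0=1
T0.R0=2 T1.R0=2

outcome vector order: (T0.R0,T1.R0)
|PSO outcomes| = 9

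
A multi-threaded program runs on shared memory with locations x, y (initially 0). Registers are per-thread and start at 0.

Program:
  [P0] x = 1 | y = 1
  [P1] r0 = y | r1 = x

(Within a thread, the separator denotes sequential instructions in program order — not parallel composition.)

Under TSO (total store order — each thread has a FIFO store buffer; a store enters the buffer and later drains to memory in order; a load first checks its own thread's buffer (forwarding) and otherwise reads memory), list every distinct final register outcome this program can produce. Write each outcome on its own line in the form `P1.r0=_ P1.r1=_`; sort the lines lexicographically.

P1.r0=0 P1.r1=0
P1.r0=0 P1.r1=1
P1.r0=1 P1.r1=1

outcome vector order: (P1.r0,P1.r1)
|TSO outcomes| = 3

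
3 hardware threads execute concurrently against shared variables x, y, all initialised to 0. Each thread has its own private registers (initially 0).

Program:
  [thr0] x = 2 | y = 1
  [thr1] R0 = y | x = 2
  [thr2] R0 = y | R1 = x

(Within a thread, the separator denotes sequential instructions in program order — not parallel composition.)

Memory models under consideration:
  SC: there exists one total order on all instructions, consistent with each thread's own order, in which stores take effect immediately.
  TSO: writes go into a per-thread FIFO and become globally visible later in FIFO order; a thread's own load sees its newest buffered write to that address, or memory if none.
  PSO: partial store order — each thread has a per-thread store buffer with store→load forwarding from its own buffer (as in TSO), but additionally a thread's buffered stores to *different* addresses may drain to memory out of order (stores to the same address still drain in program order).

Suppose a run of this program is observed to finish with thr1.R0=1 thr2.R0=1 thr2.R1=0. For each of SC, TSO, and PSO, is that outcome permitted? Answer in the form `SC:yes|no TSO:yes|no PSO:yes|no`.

SC:no TSO:no PSO:yes

outcome vector order: (thr1.R0,thr2.R0,thr2.R1)
SC: 6 outcomes — {(0,0,0); (0,0,2); (0,1,2); (1,0,0); (1,0,2); (1,1,2)}
TSO: 6 outcomes — {(0,0,0); (0,0,2); (0,1,2); (1,0,0); (1,0,2); (1,1,2)}
PSO: 8 outcomes — {(0,0,0); (0,0,2); (0,1,0); (0,1,2); (1,0,0); (1,0,2); (1,1,0); (1,1,2)}
target (1,1,0) ∈ {PSO}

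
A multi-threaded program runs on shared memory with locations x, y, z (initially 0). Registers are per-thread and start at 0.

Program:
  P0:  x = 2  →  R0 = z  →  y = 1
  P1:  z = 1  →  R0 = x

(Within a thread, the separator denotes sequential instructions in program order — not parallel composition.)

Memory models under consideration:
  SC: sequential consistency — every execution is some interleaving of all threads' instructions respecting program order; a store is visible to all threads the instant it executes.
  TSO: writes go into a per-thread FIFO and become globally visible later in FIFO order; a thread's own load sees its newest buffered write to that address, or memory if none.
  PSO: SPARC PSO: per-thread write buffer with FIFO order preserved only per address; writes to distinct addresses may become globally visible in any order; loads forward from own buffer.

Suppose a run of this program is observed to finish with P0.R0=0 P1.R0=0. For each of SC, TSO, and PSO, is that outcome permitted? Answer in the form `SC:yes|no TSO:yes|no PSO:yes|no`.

SC:no TSO:yes PSO:yes

outcome vector order: (P0.R0,P1.R0)
SC: 3 outcomes — {0/2, 1/0, 1/2}
TSO: 4 outcomes — {0/0, 0/2, 1/0, 1/2}
PSO: 4 outcomes — {0/0, 0/2, 1/0, 1/2}
target 0/0 ∈ {TSO,PSO}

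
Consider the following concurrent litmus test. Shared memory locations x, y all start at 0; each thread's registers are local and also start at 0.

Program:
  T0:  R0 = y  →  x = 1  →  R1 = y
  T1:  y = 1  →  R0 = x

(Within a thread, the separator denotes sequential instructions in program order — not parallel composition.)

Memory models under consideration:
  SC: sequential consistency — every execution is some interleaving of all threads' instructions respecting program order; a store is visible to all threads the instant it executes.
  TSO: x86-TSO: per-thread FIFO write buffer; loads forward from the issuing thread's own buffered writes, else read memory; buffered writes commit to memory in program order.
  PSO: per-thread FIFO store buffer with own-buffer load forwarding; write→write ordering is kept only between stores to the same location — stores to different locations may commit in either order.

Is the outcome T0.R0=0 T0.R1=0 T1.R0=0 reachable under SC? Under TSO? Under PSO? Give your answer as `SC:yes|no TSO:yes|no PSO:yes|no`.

outcome vector order: (T0.R0,T0.R1,T1.R0)
[SC] allowed = {0/0/1 0/1/0 0/1/1 1/1/0 1/1/1}
[TSO] allowed = {0/0/0 0/0/1 0/1/0 0/1/1 1/1/0 1/1/1}
[PSO] allowed = {0/0/0 0/0/1 0/1/0 0/1/1 1/1/0 1/1/1}
target 0/0/0 ∈ {TSO,PSO}

SC:no TSO:yes PSO:yes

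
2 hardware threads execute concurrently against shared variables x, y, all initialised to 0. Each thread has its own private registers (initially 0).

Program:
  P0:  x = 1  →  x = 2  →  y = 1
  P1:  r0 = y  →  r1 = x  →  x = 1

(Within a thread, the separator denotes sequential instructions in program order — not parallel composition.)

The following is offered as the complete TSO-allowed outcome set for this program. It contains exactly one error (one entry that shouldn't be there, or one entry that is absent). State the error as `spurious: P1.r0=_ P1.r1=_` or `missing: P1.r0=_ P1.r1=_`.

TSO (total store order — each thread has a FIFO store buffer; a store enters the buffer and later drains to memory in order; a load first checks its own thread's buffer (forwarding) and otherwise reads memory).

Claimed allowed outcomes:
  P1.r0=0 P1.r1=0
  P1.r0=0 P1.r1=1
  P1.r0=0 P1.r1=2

outcome vector order: (P1.r0,P1.r1)
TSO: 4 outcomes — {0/0, 0/1, 0/2, 1/2}
TSO∖claimed = {1/2}

missing: P1.r0=1 P1.r1=2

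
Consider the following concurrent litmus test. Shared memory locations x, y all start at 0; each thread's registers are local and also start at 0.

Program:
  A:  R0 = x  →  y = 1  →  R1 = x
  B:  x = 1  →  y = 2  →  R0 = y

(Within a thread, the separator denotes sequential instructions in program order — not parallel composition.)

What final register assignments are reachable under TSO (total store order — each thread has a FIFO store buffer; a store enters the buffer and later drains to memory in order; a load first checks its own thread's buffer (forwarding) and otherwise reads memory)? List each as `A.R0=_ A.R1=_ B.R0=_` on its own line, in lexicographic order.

outcome vector order: (A.R0,A.R1,B.R0)
|TSO outcomes| = 6

A.R0=0 A.R1=0 B.R0=1
A.R0=0 A.R1=0 B.R0=2
A.R0=0 A.R1=1 B.R0=1
A.R0=0 A.R1=1 B.R0=2
A.R0=1 A.R1=1 B.R0=1
A.R0=1 A.R1=1 B.R0=2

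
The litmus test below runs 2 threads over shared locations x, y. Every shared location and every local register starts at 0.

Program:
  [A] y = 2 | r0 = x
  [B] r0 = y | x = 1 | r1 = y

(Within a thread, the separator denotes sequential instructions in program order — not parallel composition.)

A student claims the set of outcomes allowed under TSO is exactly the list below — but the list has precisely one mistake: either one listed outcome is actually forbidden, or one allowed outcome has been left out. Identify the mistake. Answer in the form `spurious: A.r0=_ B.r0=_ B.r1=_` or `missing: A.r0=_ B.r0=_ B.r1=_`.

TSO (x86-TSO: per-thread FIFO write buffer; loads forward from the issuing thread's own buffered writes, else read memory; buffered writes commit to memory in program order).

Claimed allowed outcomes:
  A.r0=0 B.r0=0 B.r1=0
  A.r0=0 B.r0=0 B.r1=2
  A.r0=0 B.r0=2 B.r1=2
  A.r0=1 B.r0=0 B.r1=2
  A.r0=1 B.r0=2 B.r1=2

outcome vector order: (A.r0,B.r0,B.r1)
[TSO] allowed = {(0,0,0), (0,0,2), (0,2,2), (1,0,0), (1,0,2), (1,2,2)}
TSO∖claimed = {(1,0,0)}

missing: A.r0=1 B.r0=0 B.r1=0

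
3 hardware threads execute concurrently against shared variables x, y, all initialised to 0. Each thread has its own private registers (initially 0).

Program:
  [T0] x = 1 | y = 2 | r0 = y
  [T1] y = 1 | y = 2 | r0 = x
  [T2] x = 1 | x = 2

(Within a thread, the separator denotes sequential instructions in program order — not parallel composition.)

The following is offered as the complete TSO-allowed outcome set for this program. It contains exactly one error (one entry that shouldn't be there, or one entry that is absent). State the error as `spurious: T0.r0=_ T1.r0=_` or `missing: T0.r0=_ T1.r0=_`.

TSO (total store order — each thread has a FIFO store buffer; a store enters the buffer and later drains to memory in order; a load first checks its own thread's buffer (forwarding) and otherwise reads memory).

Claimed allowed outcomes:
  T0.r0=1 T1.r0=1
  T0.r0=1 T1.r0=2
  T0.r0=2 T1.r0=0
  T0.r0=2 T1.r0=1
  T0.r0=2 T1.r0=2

missing: T0.r0=1 T1.r0=0

outcome vector order: (T0.r0,T1.r0)
under TSO → 1/0 1/1 1/2 2/0 2/1 2/2
TSO∖claimed = {1/0}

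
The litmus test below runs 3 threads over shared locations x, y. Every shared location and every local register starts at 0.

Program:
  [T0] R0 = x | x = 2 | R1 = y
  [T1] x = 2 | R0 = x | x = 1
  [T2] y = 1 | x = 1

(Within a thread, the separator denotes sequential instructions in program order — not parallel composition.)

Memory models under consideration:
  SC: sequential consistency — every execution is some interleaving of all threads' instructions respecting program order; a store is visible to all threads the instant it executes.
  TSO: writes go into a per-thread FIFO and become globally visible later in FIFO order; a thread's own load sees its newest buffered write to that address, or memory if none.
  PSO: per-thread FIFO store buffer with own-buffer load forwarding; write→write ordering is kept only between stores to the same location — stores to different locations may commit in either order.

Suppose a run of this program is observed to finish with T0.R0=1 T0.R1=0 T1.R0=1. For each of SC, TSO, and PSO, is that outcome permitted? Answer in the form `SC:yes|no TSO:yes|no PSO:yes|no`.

SC:no TSO:no PSO:yes

outcome vector order: (T0.R0,T0.R1,T1.R0)
SC: 11 outcomes — {(0,0,1); (0,0,2); (0,1,1); (0,1,2); (1,0,2); (1,1,1); (1,1,2); (2,0,1); (2,0,2); (2,1,1); (2,1,2)}
TSO: 11 outcomes — {(0,0,1); (0,0,2); (0,1,1); (0,1,2); (1,0,2); (1,1,1); (1,1,2); (2,0,1); (2,0,2); (2,1,1); (2,1,2)}
PSO: 12 outcomes — {(0,0,1); (0,0,2); (0,1,1); (0,1,2); (1,0,1); (1,0,2); (1,1,1); (1,1,2); (2,0,1); (2,0,2); (2,1,1); (2,1,2)}
target (1,0,1) ∈ {PSO}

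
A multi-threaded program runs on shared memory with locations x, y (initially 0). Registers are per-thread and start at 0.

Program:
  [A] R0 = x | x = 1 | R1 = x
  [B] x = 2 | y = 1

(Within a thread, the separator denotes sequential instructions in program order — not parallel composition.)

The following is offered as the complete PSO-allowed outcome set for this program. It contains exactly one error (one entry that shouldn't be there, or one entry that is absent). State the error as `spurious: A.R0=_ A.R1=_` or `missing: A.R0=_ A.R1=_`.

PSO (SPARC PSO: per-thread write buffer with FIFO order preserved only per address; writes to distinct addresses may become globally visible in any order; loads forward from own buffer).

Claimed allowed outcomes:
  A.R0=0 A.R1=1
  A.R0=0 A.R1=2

outcome vector order: (A.R0,A.R1)
[PSO] allowed = {01; 02; 21}
PSO∖claimed = {21}

missing: A.R0=2 A.R1=1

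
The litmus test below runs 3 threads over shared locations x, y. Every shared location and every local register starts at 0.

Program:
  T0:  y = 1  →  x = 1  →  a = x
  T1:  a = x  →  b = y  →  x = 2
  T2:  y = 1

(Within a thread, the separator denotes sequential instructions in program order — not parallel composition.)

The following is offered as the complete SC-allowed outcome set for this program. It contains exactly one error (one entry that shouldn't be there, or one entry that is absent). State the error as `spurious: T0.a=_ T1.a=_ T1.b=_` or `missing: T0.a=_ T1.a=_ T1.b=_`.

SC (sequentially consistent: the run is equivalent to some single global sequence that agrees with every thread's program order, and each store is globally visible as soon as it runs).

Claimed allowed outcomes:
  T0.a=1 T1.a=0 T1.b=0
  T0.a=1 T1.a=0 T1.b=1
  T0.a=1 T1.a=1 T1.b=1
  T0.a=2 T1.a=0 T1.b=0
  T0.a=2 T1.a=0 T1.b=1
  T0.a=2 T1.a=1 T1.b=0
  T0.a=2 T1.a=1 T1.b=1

spurious: T0.a=2 T1.a=1 T1.b=0

outcome vector order: (T0.a,T1.a,T1.b)
SC: 6 outcomes — {1/0/0 1/0/1 1/1/1 2/0/0 2/0/1 2/1/1}
claimed∖SC = {2/1/0}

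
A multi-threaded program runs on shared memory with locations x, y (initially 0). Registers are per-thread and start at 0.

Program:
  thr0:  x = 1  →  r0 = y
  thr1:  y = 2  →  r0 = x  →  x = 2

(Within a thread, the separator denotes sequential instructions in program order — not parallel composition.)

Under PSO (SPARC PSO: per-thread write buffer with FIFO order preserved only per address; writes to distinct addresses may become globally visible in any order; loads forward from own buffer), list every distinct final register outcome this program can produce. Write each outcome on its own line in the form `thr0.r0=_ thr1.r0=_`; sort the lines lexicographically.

thr0.r0=0 thr1.r0=0
thr0.r0=0 thr1.r0=1
thr0.r0=2 thr1.r0=0
thr0.r0=2 thr1.r0=1

outcome vector order: (thr0.r0,thr1.r0)
|PSO outcomes| = 4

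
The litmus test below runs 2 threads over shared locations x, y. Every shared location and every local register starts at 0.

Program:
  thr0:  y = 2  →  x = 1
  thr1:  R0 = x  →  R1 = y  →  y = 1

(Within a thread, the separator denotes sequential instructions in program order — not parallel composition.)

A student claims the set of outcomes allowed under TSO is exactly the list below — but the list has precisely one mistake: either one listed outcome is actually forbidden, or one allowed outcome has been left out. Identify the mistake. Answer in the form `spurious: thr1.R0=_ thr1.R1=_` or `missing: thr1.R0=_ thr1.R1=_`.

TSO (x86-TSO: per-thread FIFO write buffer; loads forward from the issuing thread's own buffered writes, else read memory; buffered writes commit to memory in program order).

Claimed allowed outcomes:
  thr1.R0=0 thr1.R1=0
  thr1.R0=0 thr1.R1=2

outcome vector order: (thr1.R0,thr1.R1)
TSO: 3 outcomes — {(0,0) (0,2) (1,2)}
TSO∖claimed = {(1,2)}

missing: thr1.R0=1 thr1.R1=2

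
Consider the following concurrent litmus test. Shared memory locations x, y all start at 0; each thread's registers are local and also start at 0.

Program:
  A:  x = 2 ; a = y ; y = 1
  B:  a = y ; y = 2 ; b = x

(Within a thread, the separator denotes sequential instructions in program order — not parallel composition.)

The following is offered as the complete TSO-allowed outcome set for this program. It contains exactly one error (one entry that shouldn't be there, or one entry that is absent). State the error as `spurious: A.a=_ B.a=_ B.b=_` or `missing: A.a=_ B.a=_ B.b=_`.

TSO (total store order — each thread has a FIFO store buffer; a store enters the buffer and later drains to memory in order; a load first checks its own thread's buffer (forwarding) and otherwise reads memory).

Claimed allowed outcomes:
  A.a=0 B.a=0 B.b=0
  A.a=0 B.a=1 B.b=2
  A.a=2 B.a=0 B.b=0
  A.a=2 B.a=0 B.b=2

missing: A.a=0 B.a=0 B.b=2

outcome vector order: (A.a,B.a,B.b)
under TSO → 0/0/0, 0/0/2, 0/1/2, 2/0/0, 2/0/2
TSO∖claimed = {0/0/2}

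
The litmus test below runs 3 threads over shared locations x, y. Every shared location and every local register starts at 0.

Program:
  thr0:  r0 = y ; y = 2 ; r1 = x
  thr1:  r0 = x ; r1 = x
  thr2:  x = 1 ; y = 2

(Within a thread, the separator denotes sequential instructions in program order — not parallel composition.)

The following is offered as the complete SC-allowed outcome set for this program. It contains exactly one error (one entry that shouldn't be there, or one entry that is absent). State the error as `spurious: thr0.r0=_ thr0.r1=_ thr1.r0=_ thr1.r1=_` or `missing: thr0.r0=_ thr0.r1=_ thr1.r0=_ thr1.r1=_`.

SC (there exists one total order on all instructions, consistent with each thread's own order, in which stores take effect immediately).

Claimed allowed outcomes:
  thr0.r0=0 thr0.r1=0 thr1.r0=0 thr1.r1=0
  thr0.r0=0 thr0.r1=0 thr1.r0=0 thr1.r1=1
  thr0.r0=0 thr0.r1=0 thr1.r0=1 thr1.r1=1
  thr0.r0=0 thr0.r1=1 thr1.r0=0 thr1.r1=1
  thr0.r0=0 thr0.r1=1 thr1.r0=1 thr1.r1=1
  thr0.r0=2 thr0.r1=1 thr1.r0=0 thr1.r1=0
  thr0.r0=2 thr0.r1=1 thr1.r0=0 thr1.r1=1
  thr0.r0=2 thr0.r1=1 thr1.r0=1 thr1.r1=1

outcome vector order: (thr0.r0,thr0.r1,thr1.r0,thr1.r1)
SC: 9 outcomes — {0/0/0/0; 0/0/0/1; 0/0/1/1; 0/1/0/0; 0/1/0/1; 0/1/1/1; 2/1/0/0; 2/1/0/1; 2/1/1/1}
SC∖claimed = {0/1/0/0}

missing: thr0.r0=0 thr0.r1=1 thr1.r0=0 thr1.r1=0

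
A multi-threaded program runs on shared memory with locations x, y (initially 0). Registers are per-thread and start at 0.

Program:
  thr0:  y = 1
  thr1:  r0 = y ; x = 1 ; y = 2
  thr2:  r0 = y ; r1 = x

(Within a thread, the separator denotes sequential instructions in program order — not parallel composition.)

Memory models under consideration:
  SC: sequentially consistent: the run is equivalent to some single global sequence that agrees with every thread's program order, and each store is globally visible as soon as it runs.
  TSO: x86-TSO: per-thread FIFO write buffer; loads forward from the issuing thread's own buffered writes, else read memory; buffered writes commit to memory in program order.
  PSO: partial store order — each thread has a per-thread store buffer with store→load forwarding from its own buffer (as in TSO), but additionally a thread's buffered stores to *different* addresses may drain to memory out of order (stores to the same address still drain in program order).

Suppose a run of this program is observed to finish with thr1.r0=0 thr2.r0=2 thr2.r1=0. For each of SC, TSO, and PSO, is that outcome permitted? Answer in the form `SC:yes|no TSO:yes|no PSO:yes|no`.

outcome vector order: (thr1.r0,thr2.r0,thr2.r1)
SC: 10 outcomes — {0/0/0, 0/0/1, 0/1/0, 0/1/1, 0/2/1, 1/0/0, 1/0/1, 1/1/0, 1/1/1, 1/2/1}
TSO: 10 outcomes — {0/0/0, 0/0/1, 0/1/0, 0/1/1, 0/2/1, 1/0/0, 1/0/1, 1/1/0, 1/1/1, 1/2/1}
PSO: 12 outcomes — {0/0/0, 0/0/1, 0/1/0, 0/1/1, 0/2/0, 0/2/1, 1/0/0, 1/0/1, 1/1/0, 1/1/1, 1/2/0, 1/2/1}
target 0/2/0 ∈ {PSO}

SC:no TSO:no PSO:yes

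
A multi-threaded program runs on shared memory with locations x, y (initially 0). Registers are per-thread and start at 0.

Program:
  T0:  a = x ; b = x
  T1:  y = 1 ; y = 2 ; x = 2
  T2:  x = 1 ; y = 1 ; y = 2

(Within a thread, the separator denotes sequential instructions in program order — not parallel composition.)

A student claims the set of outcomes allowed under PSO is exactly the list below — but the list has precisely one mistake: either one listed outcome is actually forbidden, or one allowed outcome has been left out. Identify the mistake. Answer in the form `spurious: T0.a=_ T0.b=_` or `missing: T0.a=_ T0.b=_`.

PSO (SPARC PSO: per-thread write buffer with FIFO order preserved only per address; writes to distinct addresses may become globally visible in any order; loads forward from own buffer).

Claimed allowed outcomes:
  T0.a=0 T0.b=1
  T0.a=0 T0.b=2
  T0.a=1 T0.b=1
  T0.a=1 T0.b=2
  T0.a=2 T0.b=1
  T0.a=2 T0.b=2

missing: T0.a=0 T0.b=0

outcome vector order: (T0.a,T0.b)
PSO: 7 outcomes — {00; 01; 02; 11; 12; 21; 22}
PSO∖claimed = {00}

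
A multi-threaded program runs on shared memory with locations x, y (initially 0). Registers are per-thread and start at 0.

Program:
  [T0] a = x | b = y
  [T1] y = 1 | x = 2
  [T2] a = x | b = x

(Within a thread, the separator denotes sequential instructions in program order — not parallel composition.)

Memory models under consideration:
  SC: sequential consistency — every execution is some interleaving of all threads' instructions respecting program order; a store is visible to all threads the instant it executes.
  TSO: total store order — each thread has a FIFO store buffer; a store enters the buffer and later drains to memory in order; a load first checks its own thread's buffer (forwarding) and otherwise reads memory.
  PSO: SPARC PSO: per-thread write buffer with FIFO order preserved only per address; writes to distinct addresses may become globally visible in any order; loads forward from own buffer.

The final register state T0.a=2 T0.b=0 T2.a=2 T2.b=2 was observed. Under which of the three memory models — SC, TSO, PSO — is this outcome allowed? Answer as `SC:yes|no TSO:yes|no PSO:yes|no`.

outcome vector order: (T0.a,T0.b,T2.a,T2.b)
SC (9): 0000; 0002; 0022; 0100; 0102; 0122; 2100; 2102; 2122
TSO (9): 0000; 0002; 0022; 0100; 0102; 0122; 2100; 2102; 2122
PSO (12): 0000; 0002; 0022; 0100; 0102; 0122; 2000; 2002; 2022; 2100; 2102; 2122
target 2022 ∈ {PSO}

SC:no TSO:no PSO:yes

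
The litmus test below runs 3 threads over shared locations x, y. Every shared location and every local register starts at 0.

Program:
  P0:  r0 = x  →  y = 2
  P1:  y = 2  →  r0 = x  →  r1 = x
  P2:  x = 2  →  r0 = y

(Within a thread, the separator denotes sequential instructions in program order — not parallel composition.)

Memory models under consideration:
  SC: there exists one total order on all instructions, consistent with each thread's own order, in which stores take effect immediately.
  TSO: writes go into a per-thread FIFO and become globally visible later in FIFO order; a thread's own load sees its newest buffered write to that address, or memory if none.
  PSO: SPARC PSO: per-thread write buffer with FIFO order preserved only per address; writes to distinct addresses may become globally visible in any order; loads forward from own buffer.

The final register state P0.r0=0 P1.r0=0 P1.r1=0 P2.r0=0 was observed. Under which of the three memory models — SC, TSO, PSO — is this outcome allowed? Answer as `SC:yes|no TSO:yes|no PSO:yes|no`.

SC:no TSO:yes PSO:yes

outcome vector order: (P0.r0,P1.r0,P1.r1,P2.r0)
SC (8): <0 0 0 2>; <0 0 2 2>; <0 2 2 0>; <0 2 2 2>; <2 0 0 2>; <2 0 2 2>; <2 2 2 0>; <2 2 2 2>
TSO (12): <0 0 0 0>; <0 0 0 2>; <0 0 2 0>; <0 0 2 2>; <0 2 2 0>; <0 2 2 2>; <2 0 0 0>; <2 0 0 2>; <2 0 2 0>; <2 0 2 2>; <2 2 2 0>; <2 2 2 2>
PSO (12): <0 0 0 0>; <0 0 0 2>; <0 0 2 0>; <0 0 2 2>; <0 2 2 0>; <0 2 2 2>; <2 0 0 0>; <2 0 0 2>; <2 0 2 0>; <2 0 2 2>; <2 2 2 0>; <2 2 2 2>
target <0 0 0 0> ∈ {TSO,PSO}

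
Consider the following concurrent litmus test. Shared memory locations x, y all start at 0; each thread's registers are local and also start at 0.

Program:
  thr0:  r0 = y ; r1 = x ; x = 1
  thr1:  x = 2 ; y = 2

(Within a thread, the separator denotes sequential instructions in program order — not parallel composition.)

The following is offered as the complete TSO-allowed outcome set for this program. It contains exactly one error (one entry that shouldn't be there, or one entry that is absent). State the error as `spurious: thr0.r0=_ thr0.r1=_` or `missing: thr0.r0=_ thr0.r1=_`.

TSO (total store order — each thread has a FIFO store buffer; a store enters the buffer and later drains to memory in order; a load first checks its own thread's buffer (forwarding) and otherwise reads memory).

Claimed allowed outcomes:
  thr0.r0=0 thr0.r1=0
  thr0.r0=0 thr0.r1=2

missing: thr0.r0=2 thr0.r1=2

outcome vector order: (thr0.r0,thr0.r1)
[TSO] allowed = {0/0 0/2 2/2}
TSO∖claimed = {2/2}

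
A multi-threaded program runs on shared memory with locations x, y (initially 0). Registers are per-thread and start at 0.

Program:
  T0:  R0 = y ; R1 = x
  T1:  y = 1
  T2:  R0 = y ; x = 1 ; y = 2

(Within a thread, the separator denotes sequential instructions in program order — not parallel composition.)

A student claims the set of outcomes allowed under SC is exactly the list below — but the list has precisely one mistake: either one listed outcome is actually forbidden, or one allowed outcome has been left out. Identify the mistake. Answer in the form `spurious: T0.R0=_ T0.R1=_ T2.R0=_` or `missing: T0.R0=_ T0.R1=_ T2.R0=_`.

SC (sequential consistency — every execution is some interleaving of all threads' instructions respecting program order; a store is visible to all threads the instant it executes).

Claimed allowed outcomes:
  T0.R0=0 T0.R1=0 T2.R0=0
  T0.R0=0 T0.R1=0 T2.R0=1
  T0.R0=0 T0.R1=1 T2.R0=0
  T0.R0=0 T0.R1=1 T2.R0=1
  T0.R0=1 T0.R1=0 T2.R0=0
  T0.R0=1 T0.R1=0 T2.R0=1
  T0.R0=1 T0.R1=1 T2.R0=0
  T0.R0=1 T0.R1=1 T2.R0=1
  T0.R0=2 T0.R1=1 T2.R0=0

outcome vector order: (T0.R0,T0.R1,T2.R0)
under SC → <0 0 0> <0 0 1> <0 1 0> <0 1 1> <1 0 0> <1 0 1> <1 1 0> <1 1 1> <2 1 0> <2 1 1>
SC∖claimed = {<2 1 1>}

missing: T0.R0=2 T0.R1=1 T2.R0=1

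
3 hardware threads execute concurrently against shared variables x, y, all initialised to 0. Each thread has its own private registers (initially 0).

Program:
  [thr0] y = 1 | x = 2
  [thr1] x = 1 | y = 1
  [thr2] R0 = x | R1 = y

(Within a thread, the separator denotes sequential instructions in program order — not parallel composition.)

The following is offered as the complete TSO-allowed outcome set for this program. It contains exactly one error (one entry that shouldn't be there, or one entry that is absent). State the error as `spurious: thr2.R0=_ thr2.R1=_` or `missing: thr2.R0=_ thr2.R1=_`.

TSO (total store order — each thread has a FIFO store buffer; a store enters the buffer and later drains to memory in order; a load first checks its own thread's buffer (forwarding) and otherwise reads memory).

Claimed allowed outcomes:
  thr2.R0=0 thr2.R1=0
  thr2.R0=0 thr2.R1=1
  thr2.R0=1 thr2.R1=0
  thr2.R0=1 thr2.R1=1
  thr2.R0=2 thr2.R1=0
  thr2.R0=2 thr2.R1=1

spurious: thr2.R0=2 thr2.R1=0

outcome vector order: (thr2.R0,thr2.R1)
TSO (5): <0 0>, <0 1>, <1 0>, <1 1>, <2 1>
claimed∖TSO = {<2 0>}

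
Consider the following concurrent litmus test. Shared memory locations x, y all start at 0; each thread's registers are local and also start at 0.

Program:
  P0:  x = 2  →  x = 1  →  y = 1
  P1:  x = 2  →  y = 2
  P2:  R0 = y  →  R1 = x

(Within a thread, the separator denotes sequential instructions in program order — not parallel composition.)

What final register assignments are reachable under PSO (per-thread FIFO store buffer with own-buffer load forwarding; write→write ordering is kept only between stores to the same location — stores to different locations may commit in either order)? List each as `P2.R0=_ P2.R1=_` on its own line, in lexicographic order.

P2.R0=0 P2.R1=0
P2.R0=0 P2.R1=1
P2.R0=0 P2.R1=2
P2.R0=1 P2.R1=0
P2.R0=1 P2.R1=1
P2.R0=1 P2.R1=2
P2.R0=2 P2.R1=0
P2.R0=2 P2.R1=1
P2.R0=2 P2.R1=2

outcome vector order: (P2.R0,P2.R1)
|PSO outcomes| = 9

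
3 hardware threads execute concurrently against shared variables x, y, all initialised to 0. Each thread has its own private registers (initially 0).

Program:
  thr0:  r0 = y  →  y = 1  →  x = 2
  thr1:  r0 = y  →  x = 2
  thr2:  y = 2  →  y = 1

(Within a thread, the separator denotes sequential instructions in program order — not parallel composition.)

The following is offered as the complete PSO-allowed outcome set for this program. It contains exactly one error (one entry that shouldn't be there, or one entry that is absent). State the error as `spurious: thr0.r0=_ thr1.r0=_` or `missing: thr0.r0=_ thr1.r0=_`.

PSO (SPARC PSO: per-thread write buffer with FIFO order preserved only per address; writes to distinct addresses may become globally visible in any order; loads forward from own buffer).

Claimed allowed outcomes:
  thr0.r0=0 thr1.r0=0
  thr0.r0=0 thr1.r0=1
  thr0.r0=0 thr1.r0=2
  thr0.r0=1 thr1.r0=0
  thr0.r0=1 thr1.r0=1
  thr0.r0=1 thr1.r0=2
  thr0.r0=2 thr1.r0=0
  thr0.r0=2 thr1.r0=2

missing: thr0.r0=2 thr1.r0=1

outcome vector order: (thr0.r0,thr1.r0)
under PSO → <0 0>; <0 1>; <0 2>; <1 0>; <1 1>; <1 2>; <2 0>; <2 1>; <2 2>
PSO∖claimed = {<2 1>}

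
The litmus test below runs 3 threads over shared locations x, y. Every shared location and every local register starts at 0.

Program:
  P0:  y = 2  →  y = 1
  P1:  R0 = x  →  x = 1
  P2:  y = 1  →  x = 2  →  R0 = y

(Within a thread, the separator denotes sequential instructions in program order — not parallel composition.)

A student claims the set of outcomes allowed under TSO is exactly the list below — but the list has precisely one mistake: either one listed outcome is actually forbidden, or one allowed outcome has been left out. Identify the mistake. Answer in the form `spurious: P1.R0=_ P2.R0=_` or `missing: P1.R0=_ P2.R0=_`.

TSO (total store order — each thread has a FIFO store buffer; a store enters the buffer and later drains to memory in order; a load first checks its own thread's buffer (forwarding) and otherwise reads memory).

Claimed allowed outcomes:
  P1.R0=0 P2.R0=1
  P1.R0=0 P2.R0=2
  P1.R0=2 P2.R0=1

outcome vector order: (P1.R0,P2.R0)
TSO: 4 outcomes — {(0,1); (0,2); (2,1); (2,2)}
TSO∖claimed = {(2,2)}

missing: P1.R0=2 P2.R0=2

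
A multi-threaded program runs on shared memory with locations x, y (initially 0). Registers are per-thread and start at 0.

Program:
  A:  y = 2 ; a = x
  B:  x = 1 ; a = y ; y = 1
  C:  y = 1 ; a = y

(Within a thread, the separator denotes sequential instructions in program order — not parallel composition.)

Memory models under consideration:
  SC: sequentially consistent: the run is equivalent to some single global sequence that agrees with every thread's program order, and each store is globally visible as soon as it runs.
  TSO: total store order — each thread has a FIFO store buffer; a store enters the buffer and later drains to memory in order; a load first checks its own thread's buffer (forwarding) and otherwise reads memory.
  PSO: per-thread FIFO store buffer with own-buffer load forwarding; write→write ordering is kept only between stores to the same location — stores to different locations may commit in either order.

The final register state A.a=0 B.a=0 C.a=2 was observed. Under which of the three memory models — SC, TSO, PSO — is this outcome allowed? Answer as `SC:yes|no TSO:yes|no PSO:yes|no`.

SC:no TSO:yes PSO:yes

outcome vector order: (A.a,B.a,C.a)
under SC → (0,1,1) (0,2,1) (0,2,2) (1,0,1) (1,0,2) (1,1,1) (1,1,2) (1,2,1) (1,2,2)
under TSO → (0,0,1) (0,0,2) (0,1,1) (0,1,2) (0,2,1) (0,2,2) (1,0,1) (1,0,2) (1,1,1) (1,1,2) (1,2,1) (1,2,2)
under PSO → (0,0,1) (0,0,2) (0,1,1) (0,1,2) (0,2,1) (0,2,2) (1,0,1) (1,0,2) (1,1,1) (1,1,2) (1,2,1) (1,2,2)
target (0,0,2) ∈ {TSO,PSO}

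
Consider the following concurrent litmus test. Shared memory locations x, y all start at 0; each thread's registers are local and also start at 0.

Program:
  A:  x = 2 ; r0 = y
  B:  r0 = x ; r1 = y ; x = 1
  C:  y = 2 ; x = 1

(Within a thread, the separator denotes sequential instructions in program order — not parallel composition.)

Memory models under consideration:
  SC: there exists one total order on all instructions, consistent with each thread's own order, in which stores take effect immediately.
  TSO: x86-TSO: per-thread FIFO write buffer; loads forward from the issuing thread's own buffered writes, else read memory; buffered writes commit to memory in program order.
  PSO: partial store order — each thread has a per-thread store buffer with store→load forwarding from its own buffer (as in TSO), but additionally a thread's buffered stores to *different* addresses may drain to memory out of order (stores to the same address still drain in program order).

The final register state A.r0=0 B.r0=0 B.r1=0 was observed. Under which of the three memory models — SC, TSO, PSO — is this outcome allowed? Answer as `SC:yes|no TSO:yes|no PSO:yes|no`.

outcome vector order: (A.r0,B.r0,B.r1)
[SC] allowed = {000 002 012 020 022 200 202 212 220 222}
[TSO] allowed = {000 002 012 020 022 200 202 212 220 222}
[PSO] allowed = {000 002 010 012 020 022 200 202 210 212 220 222}
target 000 ∈ {SC,TSO,PSO}

SC:yes TSO:yes PSO:yes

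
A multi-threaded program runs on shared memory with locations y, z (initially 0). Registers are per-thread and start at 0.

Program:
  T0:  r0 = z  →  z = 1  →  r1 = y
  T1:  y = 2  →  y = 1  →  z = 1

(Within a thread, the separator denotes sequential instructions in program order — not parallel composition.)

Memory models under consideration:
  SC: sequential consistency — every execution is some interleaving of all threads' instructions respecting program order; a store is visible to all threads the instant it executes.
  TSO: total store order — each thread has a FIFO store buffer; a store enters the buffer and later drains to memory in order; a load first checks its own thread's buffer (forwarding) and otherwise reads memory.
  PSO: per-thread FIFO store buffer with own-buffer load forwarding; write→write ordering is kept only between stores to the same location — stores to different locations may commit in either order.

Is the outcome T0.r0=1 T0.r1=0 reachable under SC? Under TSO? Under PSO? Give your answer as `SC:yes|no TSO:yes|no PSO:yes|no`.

SC:no TSO:no PSO:yes

outcome vector order: (T0.r0,T0.r1)
[SC] allowed = {<0 0> <0 1> <0 2> <1 1>}
[TSO] allowed = {<0 0> <0 1> <0 2> <1 1>}
[PSO] allowed = {<0 0> <0 1> <0 2> <1 0> <1 1> <1 2>}
target <1 0> ∈ {PSO}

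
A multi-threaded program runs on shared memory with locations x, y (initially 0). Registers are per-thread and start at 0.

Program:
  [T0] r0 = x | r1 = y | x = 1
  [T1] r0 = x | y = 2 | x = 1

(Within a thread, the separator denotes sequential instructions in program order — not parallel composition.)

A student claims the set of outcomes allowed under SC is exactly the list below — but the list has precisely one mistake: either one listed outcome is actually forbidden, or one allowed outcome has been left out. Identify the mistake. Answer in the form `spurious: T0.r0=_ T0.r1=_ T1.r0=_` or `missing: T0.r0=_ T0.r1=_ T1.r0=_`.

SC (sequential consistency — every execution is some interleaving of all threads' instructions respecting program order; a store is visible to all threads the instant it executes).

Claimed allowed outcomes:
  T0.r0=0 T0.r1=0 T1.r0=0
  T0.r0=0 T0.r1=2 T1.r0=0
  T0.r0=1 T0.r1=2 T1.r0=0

outcome vector order: (T0.r0,T0.r1,T1.r0)
[SC] allowed = {0/0/0; 0/0/1; 0/2/0; 1/2/0}
SC∖claimed = {0/0/1}

missing: T0.r0=0 T0.r1=0 T1.r0=1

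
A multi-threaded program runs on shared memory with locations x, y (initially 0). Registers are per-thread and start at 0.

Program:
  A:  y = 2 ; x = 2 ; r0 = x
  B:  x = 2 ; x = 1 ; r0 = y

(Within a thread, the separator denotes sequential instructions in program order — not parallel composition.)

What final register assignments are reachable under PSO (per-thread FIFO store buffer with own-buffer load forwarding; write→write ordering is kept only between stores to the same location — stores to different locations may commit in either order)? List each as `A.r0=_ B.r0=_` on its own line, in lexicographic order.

outcome vector order: (A.r0,B.r0)
|PSO outcomes| = 4

A.r0=1 B.r0=0
A.r0=1 B.r0=2
A.r0=2 B.r0=0
A.r0=2 B.r0=2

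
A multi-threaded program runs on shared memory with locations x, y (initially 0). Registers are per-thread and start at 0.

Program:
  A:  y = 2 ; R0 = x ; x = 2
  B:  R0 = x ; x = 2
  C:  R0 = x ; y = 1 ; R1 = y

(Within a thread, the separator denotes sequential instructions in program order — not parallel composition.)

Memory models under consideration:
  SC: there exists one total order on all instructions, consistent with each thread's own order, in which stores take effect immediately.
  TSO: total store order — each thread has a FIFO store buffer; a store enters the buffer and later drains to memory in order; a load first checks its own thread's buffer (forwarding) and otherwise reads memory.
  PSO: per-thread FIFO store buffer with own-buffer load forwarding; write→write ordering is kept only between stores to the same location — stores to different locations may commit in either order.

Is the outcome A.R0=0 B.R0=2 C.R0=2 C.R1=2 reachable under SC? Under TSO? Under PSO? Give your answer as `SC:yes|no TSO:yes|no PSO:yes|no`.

outcome vector order: (A.R0,B.R0,C.R0,C.R1)
SC: 10 outcomes — {0/0/0/1, 0/0/0/2, 0/0/2/1, 0/2/0/1, 0/2/0/2, 0/2/2/1, 2/0/0/1, 2/0/0/2, 2/0/2/1, 2/0/2/2}
TSO: 11 outcomes — {0/0/0/1, 0/0/0/2, 0/0/2/1, 0/0/2/2, 0/2/0/1, 0/2/0/2, 0/2/2/1, 2/0/0/1, 2/0/0/2, 2/0/2/1, 2/0/2/2}
PSO: 12 outcomes — {0/0/0/1, 0/0/0/2, 0/0/2/1, 0/0/2/2, 0/2/0/1, 0/2/0/2, 0/2/2/1, 0/2/2/2, 2/0/0/1, 2/0/0/2, 2/0/2/1, 2/0/2/2}
target 0/2/2/2 ∈ {PSO}

SC:no TSO:no PSO:yes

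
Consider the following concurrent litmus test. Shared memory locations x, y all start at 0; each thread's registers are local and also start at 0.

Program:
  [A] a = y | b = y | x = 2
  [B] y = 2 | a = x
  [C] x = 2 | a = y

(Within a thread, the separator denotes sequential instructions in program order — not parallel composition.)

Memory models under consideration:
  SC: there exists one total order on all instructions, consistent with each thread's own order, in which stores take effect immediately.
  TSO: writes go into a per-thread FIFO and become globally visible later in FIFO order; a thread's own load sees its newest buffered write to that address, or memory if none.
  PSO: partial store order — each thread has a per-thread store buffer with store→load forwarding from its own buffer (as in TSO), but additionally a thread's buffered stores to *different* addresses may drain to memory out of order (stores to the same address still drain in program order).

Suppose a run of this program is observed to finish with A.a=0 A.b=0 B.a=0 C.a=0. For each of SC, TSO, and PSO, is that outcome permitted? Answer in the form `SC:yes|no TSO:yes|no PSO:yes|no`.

SC:no TSO:yes PSO:yes

outcome vector order: (A.a,A.b,B.a,C.a)
under SC → (0,0,0,2); (0,0,2,0); (0,0,2,2); (0,2,0,2); (0,2,2,0); (0,2,2,2); (2,2,0,2); (2,2,2,0); (2,2,2,2)
under TSO → (0,0,0,0); (0,0,0,2); (0,0,2,0); (0,0,2,2); (0,2,0,0); (0,2,0,2); (0,2,2,0); (0,2,2,2); (2,2,0,0); (2,2,0,2); (2,2,2,0); (2,2,2,2)
under PSO → (0,0,0,0); (0,0,0,2); (0,0,2,0); (0,0,2,2); (0,2,0,0); (0,2,0,2); (0,2,2,0); (0,2,2,2); (2,2,0,0); (2,2,0,2); (2,2,2,0); (2,2,2,2)
target (0,0,0,0) ∈ {TSO,PSO}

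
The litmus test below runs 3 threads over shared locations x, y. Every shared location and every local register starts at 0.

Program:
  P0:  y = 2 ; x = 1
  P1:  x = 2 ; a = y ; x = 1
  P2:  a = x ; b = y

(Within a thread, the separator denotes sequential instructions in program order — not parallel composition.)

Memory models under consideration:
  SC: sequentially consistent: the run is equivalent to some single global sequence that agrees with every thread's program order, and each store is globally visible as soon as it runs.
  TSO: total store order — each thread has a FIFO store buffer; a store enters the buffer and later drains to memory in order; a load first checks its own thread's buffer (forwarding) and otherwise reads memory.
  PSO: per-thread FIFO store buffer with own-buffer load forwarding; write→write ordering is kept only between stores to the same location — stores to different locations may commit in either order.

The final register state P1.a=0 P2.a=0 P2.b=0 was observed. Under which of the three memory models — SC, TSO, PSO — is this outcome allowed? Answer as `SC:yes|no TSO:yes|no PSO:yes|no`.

SC:yes TSO:yes PSO:yes

outcome vector order: (P1.a,P2.a,P2.b)
[SC] allowed = {(0,0,0) (0,0,2) (0,1,0) (0,1,2) (0,2,0) (0,2,2) (2,0,0) (2,0,2) (2,1,2) (2,2,0) (2,2,2)}
[TSO] allowed = {(0,0,0) (0,0,2) (0,1,0) (0,1,2) (0,2,0) (0,2,2) (2,0,0) (2,0,2) (2,1,2) (2,2,0) (2,2,2)}
[PSO] allowed = {(0,0,0) (0,0,2) (0,1,0) (0,1,2) (0,2,0) (0,2,2) (2,0,0) (2,0,2) (2,1,0) (2,1,2) (2,2,0) (2,2,2)}
target (0,0,0) ∈ {SC,TSO,PSO}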